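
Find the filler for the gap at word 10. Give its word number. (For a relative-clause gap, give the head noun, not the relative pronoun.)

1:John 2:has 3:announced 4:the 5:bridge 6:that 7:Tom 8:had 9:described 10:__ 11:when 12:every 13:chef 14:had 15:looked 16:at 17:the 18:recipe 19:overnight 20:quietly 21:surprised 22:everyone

5

The gap at 10 is the object of "described", inside a relative clause.
The relative pronoun is "that" (word 6); it is bound by the head noun immediately before it.
Its filler is the head noun "bridge", at word 5.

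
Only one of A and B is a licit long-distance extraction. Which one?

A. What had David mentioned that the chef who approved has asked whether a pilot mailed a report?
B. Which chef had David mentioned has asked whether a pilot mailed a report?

In A, the wh-phrase is extracted from inside a complex-NP island (relative clause) (introduced by "who"), which blocks movement.
In B, the extraction path crosses only that-complement boundaries, which are transparent.
So B is grammatical.

B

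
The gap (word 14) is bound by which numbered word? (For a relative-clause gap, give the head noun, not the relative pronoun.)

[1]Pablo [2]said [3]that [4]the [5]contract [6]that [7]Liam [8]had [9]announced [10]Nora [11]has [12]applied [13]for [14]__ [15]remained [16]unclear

The gap at 14 is the prepositional object of "applied", inside a relative clause.
The relative pronoun is "that" (word 6); it is bound by the head noun immediately before it.
Its filler is the head noun "contract", at word 5.

5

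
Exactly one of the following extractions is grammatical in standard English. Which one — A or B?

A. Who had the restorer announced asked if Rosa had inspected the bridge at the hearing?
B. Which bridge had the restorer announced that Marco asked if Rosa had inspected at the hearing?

In B, the wh-phrase is extracted from inside a wh-island (introduced by "if"), which blocks movement.
In A, the extraction path crosses only that-complement boundaries, which are transparent.
So A is grammatical.

A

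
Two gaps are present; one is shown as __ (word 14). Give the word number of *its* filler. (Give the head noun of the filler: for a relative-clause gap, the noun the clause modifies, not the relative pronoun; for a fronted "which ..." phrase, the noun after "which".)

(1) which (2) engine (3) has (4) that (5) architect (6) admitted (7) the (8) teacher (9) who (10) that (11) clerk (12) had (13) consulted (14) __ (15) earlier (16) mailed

8

The marked gap is inside the relative clause, the direct object of "consulted".
Its filler is the head noun "teacher" (via "who"), at word 8.
(The other dependency links word 2 to a gap after word 16.)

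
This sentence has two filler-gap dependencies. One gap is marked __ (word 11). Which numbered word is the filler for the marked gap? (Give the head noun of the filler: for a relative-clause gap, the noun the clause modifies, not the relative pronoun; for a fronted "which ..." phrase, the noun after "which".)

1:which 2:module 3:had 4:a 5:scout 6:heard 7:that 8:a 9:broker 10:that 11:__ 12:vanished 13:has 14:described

The marked gap is inside the relative clause, the subject of "vanished".
Its filler is the head noun "broker" (via "that"), at word 9.
(The other dependency links word 2 to a gap after word 14.)

9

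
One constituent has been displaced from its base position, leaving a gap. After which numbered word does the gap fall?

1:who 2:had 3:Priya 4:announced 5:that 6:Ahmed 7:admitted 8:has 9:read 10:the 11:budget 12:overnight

7

The displaced element is "who" (word 1).
It is linked across 2 clause boundaries (that → Ø).
It functions as the subject of "read", so the gap sits immediately after word 7 ("admitted").
Base order: Priya had announced that Ahmed admitted that who has read the budget overnight.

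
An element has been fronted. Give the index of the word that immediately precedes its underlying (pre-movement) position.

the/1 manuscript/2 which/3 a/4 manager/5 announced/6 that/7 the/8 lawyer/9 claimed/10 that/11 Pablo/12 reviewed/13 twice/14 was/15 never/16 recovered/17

13

The displaced element is "the manuscript" (word 2).
It is linked across 2 clause boundaries (that → that).
It functions as the direct object of "reviewed", so the gap sits immediately after word 13 ("reviewed").
Base order: A manager announced that the lawyer claimed that Pablo reviewed the manuscript twice.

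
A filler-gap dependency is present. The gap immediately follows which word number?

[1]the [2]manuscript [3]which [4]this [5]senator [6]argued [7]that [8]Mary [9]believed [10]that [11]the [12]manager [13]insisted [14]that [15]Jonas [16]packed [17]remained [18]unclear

16

The displaced element is "the manuscript" (word 2).
It is linked across 3 clause boundaries (that → that → that).
It functions as the direct object of "packed", so the gap sits immediately after word 16 ("packed").
Base order: This senator argued that Mary believed that the manager insisted that Jonas packed the manuscript.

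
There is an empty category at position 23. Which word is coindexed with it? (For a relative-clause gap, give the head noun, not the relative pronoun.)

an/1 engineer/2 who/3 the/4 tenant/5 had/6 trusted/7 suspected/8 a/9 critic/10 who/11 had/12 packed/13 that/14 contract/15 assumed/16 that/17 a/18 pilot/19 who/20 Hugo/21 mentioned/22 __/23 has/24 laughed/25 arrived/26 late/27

19

The gap at 23 is the subject of "laughed", inside a relative clause.
The relative pronoun is "who" (word 20); it is bound by the head noun immediately before it.
Its filler is the head noun "pilot", at word 19.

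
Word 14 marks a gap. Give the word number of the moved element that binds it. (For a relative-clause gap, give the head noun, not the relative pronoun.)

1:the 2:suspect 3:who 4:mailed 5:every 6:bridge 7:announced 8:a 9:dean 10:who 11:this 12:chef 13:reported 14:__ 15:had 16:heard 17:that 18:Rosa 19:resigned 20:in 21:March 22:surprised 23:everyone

The gap at 14 is the subject of "heard", inside a relative clause.
The relative pronoun is "who" (word 10); it is bound by the head noun immediately before it.
Its filler is the head noun "dean", at word 9.

9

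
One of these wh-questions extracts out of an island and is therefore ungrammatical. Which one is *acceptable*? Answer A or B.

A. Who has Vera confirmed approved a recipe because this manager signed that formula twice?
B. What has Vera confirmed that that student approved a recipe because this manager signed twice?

A

In B, the wh-phrase is extracted from inside an adjunct island (introduced by "because"), which blocks movement.
In A, the extraction path crosses only that-complement boundaries, which are transparent.
So A is grammatical.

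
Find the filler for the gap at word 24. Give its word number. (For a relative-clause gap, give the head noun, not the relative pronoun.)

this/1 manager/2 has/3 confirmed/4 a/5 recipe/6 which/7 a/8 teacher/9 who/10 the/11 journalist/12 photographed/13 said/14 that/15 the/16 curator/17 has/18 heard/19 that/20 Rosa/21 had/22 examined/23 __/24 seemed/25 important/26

The gap at 24 is the object of "examined", inside a relative clause.
The relative pronoun is "which" (word 7); it is bound by the head noun immediately before it.
Its filler is the head noun "recipe", at word 6.

6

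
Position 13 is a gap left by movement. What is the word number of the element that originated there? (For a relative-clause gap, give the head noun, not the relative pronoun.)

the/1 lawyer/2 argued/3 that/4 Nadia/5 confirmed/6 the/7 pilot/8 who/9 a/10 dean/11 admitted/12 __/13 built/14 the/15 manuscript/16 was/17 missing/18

The gap at 13 is the subject of "built", inside a relative clause.
The relative pronoun is "who" (word 9); it is bound by the head noun immediately before it.
Its filler is the head noun "pilot", at word 8.

8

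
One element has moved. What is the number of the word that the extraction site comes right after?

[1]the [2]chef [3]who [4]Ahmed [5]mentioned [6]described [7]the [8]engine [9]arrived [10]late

5

The displaced element is "the chef" (word 2).
It is linked across 1 clause boundary (Ø).
It functions as the subject of "described", so the gap sits immediately after word 5 ("mentioned").
Base order: Ahmed mentioned the chef described the engine.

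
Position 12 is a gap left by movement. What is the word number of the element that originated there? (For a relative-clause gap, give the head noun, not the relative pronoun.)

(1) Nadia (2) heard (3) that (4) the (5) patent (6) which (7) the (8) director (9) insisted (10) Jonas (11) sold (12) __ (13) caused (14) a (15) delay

5

The gap at 12 is the object of "sold", inside a relative clause.
The relative pronoun is "which" (word 6); it is bound by the head noun immediately before it.
Its filler is the head noun "patent", at word 5.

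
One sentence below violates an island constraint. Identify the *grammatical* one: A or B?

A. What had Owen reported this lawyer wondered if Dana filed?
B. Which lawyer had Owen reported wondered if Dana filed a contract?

In A, the wh-phrase is extracted from inside a wh-island (introduced by "if"), which blocks movement.
In B, the extraction path crosses only that-complement boundaries, which are transparent.
So B is grammatical.

B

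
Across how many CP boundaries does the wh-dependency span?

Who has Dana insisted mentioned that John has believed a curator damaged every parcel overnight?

1

"who" is extracted from the subject of "mentioned".
Boundaries crossed, outermost first: [Ø] — 1 in total.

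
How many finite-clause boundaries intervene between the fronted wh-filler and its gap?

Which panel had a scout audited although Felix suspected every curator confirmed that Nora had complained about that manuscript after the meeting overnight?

"which panel" originates inside the matrix clause — no clause boundary is crossed.

0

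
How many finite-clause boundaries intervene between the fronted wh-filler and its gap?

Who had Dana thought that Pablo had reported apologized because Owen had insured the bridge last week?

"who" is extracted from the subject of "apologized".
Boundaries crossed, outermost first: [that], [Ø] — 2 in total.

2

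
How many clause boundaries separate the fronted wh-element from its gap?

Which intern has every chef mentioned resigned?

"which intern" is extracted from the subject of "resigned".
Boundaries crossed, outermost first: [Ø] — 1 in total.

1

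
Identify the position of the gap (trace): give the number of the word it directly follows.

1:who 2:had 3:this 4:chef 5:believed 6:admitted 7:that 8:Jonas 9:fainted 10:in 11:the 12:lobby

5

The displaced element is "who" (word 1).
It is linked across 1 clause boundary (Ø).
It functions as the subject of "admitted", so the gap sits immediately after word 5 ("believed").
Base order: This chef had believed that who admitted that Jonas fainted in the lobby.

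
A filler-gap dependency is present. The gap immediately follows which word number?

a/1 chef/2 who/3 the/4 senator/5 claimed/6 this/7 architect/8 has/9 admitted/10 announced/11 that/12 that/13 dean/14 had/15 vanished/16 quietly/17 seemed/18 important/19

10

The displaced element is "a chef" (word 2).
It is linked across 2 clause boundaries (Ø → Ø).
It functions as the subject of "announced", so the gap sits immediately after word 10 ("admitted").
Base order: The senator claimed this architect has admitted that a chef announced that that dean had vanished quietly.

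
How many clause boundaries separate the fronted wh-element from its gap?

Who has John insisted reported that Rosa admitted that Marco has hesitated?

1

"who" is extracted from the subject of "reported".
Boundaries crossed, outermost first: [Ø] — 1 in total.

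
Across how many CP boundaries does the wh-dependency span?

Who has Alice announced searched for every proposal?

"who" is extracted from the subject of "searched".
Boundaries crossed, outermost first: [Ø] — 1 in total.

1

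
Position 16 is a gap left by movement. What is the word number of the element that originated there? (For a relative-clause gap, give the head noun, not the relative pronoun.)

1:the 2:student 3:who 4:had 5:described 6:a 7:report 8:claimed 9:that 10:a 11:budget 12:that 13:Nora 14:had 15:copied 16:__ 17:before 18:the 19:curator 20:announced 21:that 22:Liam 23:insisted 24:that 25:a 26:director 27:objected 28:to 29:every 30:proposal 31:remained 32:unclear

The gap at 16 is the object of "copied", inside a relative clause.
The relative pronoun is "that" (word 12); it is bound by the head noun immediately before it.
Its filler is the head noun "budget", at word 11.

11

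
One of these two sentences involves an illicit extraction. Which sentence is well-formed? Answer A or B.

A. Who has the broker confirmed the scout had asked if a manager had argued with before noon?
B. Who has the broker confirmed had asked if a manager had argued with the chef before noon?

B

In A, the wh-phrase is extracted from inside a wh-island (introduced by "if"), which blocks movement.
In B, the extraction path crosses only that-complement boundaries, which are transparent.
So B is grammatical.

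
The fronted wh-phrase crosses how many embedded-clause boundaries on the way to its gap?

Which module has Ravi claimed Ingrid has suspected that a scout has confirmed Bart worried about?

"which module" is extracted from the PP object of "worried".
Boundaries crossed, outermost first: [Ø], [that], [Ø] — 3 in total.

3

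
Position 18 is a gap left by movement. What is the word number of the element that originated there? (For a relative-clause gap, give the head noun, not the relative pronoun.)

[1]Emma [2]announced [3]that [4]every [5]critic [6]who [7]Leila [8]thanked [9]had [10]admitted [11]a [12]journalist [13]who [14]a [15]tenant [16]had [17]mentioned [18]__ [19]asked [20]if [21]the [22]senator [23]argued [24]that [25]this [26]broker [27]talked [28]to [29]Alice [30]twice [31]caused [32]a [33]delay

The gap at 18 is the subject of "asked", inside a relative clause.
The relative pronoun is "who" (word 13); it is bound by the head noun immediately before it.
Its filler is the head noun "journalist", at word 12.

12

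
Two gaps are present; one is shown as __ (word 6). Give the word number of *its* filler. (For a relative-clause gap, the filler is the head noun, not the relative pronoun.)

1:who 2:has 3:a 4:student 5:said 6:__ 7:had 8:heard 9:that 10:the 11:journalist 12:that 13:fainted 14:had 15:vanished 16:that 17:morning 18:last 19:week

1

The marked gap is the subject of "heard".
Its filler is the fronted wh-phrase "who", at word 1.
(The other dependency links word 11 to a gap after word 12.)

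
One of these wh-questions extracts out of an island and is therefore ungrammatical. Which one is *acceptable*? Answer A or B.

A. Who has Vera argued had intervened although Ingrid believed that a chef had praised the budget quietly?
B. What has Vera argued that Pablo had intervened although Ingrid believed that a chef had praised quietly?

A

In B, the wh-phrase is extracted from inside an adjunct island (introduced by "although"), which blocks movement.
In A, the extraction path crosses only that-complement boundaries, which are transparent.
So A is grammatical.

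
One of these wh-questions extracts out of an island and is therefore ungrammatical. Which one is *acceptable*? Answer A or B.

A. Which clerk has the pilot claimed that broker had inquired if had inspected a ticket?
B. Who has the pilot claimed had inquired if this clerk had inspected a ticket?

B

In A, the wh-phrase is extracted from inside a wh-island (introduced by "if"), which blocks movement.
In B, the extraction path crosses only that-complement boundaries, which are transparent.
So B is grammatical.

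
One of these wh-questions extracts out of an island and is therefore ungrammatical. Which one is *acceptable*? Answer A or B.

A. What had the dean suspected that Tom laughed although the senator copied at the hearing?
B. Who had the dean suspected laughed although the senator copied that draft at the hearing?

B

In A, the wh-phrase is extracted from inside an adjunct island (introduced by "although"), which blocks movement.
In B, the extraction path crosses only that-complement boundaries, which are transparent.
So B is grammatical.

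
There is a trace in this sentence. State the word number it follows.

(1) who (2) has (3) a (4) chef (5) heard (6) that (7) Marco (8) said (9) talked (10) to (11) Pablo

The displaced element is "who" (word 1).
It is linked across 2 clause boundaries (that → Ø).
It functions as the subject of "talked", so the gap sits immediately after word 8 ("said").
Base order: A chef has heard that Marco said that who talked to Pablo.

8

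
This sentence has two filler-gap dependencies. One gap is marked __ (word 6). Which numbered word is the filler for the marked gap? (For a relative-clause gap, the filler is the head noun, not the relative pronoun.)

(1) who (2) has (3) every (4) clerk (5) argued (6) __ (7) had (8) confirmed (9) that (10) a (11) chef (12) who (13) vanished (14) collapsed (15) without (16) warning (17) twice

The marked gap is the subject of "confirmed".
Its filler is the fronted wh-phrase "who", at word 1.
(The other dependency links word 11 to a gap after word 12.)

1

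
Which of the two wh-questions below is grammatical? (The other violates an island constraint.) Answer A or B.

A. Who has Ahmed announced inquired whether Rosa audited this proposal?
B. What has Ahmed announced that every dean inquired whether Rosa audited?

In B, the wh-phrase is extracted from inside a wh-island (introduced by "whether"), which blocks movement.
In A, the extraction path crosses only that-complement boundaries, which are transparent.
So A is grammatical.

A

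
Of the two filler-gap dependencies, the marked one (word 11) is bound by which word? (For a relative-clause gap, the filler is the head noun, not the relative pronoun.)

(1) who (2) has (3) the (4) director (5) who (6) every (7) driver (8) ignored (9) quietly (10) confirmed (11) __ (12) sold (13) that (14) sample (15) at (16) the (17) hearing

The marked gap is the subject of "sold".
Its filler is the fronted wh-phrase "who", at word 1.
(The other dependency links word 4 to a gap after word 8.)

1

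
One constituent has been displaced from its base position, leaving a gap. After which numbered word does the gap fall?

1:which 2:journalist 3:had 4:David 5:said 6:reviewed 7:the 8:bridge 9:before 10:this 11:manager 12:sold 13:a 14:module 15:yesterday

The displaced element is "which journalist" (word 2).
It is linked across 1 clause boundary (Ø).
It functions as the subject of "reviewed", so the gap sits immediately after word 5 ("said").
Base order: David had said that which journalist reviewed the bridge before this manager sold a module yesterday.

5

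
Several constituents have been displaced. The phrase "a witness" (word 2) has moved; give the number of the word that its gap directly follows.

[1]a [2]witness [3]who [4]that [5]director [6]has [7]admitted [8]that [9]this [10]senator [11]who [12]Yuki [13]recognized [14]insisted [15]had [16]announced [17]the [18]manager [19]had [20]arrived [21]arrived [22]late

14

The displaced element is "a witness" (word 2).
It is linked across 2 clause boundaries (that → Ø).
It functions as the subject of "announced", so the gap sits immediately after word 14 ("insisted").
Base order: That director has admitted that this senator who Yuki recognized insisted that a witness had announced the manager had arrived.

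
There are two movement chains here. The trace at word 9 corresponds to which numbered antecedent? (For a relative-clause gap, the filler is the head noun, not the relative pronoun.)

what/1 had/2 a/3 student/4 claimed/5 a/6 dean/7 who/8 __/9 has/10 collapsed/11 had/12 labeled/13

7

The marked gap is inside the relative clause, the subject of "collapsed".
Its filler is the head noun "dean" (via "who"), at word 7.
(The other dependency links word 1 to a gap after word 13.)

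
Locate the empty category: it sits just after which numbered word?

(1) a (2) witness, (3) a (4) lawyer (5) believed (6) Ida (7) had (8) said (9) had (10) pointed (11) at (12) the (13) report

8

The displaced element is "a witness" (word 2).
It is linked across 2 clause boundaries (Ø → Ø).
It functions as the subject of "pointed", so the gap sits immediately after word 8 ("said").
Base order: A lawyer believed Ida had said that a witness had pointed at the report.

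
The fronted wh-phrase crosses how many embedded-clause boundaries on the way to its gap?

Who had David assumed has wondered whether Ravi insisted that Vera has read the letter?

"who" is extracted from the subject of "wondered".
Boundaries crossed, outermost first: [Ø] — 1 in total.

1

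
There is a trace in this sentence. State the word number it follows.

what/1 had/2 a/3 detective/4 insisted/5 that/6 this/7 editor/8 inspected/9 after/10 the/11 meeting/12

9

The displaced element is "what" (word 1).
It is linked across 1 clause boundary (that).
It functions as the direct object of "inspected", so the gap sits immediately after word 9 ("inspected").
Base order: A detective had insisted that this editor inspected what after the meeting.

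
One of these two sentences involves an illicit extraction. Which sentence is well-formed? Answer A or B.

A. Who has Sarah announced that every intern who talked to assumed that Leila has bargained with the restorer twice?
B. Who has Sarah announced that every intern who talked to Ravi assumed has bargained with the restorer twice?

B

In A, the wh-phrase is extracted from inside a complex-NP island (relative clause) (introduced by "who"), which blocks movement.
In B, the extraction path crosses only that-complement boundaries, which are transparent.
So B is grammatical.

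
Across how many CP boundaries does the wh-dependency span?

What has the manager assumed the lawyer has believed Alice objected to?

2

"what" is extracted from the PP object of "objected".
Boundaries crossed, outermost first: [Ø], [Ø] — 2 in total.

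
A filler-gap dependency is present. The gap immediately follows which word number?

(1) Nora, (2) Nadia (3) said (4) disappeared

The displaced element is "Nora" (word 1).
It is linked across 1 clause boundary (Ø).
It functions as the subject of "disappeared", so the gap sits immediately after word 3 ("said").
Base order: Nadia said that Nora disappeared.

3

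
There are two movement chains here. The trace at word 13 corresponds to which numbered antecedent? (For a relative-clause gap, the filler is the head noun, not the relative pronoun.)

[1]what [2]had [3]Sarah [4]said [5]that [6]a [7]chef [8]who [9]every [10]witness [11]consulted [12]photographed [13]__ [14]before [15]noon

The marked gap is the direct object of "photographed".
Its filler is the fronted wh-phrase "what", at word 1.
(The other dependency links word 7 to a gap after word 11.)

1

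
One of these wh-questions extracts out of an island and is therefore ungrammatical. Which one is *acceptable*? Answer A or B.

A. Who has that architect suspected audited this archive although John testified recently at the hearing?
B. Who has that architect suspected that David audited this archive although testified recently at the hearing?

In B, the wh-phrase is extracted from inside an adjunct island (introduced by "although"), which blocks movement.
In A, the extraction path crosses only that-complement boundaries, which are transparent.
So A is grammatical.

A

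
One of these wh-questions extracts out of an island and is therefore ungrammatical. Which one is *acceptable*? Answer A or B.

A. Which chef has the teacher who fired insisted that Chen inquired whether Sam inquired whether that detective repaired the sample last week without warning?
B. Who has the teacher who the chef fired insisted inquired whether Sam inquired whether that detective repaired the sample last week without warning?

B

In A, the wh-phrase is extracted from inside a complex-NP island (relative clause) (introduced by "who"), which blocks movement.
In B, the extraction path crosses only that-complement boundaries, which are transparent.
So B is grammatical.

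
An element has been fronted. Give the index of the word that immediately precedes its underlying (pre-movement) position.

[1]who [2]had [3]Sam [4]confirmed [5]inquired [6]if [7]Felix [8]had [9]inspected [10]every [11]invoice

The displaced element is "who" (word 1).
It is linked across 1 clause boundary (Ø).
It functions as the subject of "inquired", so the gap sits immediately after word 4 ("confirmed").
Base order: Sam had confirmed that who inquired if Felix had inspected every invoice.

4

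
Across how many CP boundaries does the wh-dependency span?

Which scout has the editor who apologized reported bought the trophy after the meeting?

"which scout" is extracted from the subject of "bought".
Boundaries crossed, outermost first: [Ø] — 1 in total.

1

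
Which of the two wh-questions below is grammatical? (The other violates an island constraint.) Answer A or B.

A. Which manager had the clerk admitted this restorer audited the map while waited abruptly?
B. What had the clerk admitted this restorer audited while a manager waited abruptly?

In A, the wh-phrase is extracted from inside an adjunct island (introduced by "while"), which blocks movement.
In B, the extraction path crosses only that-complement boundaries, which are transparent.
So B is grammatical.

B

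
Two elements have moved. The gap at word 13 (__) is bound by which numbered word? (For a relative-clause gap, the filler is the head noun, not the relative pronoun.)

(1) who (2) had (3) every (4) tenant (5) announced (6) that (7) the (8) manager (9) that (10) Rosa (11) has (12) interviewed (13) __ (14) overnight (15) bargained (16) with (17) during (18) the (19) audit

8

The marked gap is inside the relative clause, the direct object of "interviewed".
Its filler is the head noun "manager" (via "that"), at word 8.
(The other dependency links word 1 to a gap after word 16.)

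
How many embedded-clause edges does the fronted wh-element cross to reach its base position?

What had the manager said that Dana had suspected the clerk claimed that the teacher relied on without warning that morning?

"what" is extracted from the PP object of "relied".
Boundaries crossed, outermost first: [that], [Ø], [that] — 3 in total.

3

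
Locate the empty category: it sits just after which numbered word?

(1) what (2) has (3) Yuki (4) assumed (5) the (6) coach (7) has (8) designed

8

The displaced element is "what" (word 1).
It is linked across 1 clause boundary (Ø).
It functions as the direct object of "designed", so the gap sits immediately after word 8 ("designed").
Base order: Yuki has assumed the coach has designed what.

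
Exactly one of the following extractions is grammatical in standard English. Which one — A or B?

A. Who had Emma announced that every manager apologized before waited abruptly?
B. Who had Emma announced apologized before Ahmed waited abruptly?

B

In A, the wh-phrase is extracted from inside an adjunct island (introduced by "before"), which blocks movement.
In B, the extraction path crosses only that-complement boundaries, which are transparent.
So B is grammatical.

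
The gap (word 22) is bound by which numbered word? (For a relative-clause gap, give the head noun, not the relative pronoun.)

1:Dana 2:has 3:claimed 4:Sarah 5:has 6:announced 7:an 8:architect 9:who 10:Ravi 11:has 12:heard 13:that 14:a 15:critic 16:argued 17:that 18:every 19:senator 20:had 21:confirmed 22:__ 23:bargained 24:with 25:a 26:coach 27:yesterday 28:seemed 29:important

8

The gap at 22 is the subject of "bargained", inside a relative clause.
The relative pronoun is "who" (word 9); it is bound by the head noun immediately before it.
Its filler is the head noun "architect", at word 8.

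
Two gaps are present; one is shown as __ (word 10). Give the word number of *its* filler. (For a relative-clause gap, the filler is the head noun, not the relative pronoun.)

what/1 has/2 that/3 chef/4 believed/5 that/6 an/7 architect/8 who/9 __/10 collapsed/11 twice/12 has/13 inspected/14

The marked gap is inside the relative clause, the subject of "collapsed".
Its filler is the head noun "architect" (via "who"), at word 8.
(The other dependency links word 1 to a gap after word 14.)

8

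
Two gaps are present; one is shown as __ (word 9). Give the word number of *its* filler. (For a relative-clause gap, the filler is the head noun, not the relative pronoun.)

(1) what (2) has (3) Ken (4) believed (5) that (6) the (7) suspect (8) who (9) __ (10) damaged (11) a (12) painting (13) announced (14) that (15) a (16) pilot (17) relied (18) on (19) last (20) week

The marked gap is inside the relative clause, the subject of "damaged".
Its filler is the head noun "suspect" (via "who"), at word 7.
(The other dependency links word 1 to a gap after word 18.)

7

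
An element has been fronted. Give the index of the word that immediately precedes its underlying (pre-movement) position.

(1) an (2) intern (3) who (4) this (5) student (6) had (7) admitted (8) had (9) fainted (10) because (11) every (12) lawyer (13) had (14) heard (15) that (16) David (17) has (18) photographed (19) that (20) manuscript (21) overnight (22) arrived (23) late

7

The displaced element is "an intern" (word 2).
It is linked across 1 clause boundary (Ø).
It functions as the subject of "fainted", so the gap sits immediately after word 7 ("admitted").
Base order: This student had admitted that an intern had fainted because every lawyer had heard that David has photographed that manuscript overnight.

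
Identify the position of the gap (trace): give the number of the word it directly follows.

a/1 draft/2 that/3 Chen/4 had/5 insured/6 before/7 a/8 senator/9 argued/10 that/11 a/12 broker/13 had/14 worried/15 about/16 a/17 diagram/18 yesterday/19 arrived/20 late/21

6

The displaced element is "a draft" (word 2).
It functions as the direct object of "insured", so the gap sits immediately after word 6 ("insured").
Base order: Chen had insured a draft before a senator argued that a broker had worried about a diagram yesterday.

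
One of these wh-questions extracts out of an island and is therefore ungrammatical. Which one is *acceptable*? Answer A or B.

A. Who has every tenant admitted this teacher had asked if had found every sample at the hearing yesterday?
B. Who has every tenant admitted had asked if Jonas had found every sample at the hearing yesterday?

B

In A, the wh-phrase is extracted from inside a wh-island (introduced by "if"), which blocks movement.
In B, the extraction path crosses only that-complement boundaries, which are transparent.
So B is grammatical.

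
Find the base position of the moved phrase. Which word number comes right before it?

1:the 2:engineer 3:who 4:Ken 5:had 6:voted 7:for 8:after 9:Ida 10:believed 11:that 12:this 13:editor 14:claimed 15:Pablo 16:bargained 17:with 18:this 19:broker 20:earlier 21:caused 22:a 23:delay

7

The displaced element is "the engineer" (word 2).
It functions as the object of the preposition "for" of "voted", so the gap sits immediately after word 7 ("for").
Base order: Ken had voted for the engineer after Ida believed that this editor claimed Pablo bargained with this broker earlier.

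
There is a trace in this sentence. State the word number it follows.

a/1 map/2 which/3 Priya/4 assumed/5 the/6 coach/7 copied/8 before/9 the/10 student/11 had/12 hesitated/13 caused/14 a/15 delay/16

The displaced element is "a map" (word 2).
It is linked across 1 clause boundary (Ø).
It functions as the direct object of "copied", so the gap sits immediately after word 8 ("copied").
Base order: Priya assumed the coach copied a map before the student had hesitated.

8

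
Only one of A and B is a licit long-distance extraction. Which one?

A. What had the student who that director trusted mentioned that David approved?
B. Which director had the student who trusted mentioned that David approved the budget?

A

In B, the wh-phrase is extracted from inside a complex-NP island (relative clause) (introduced by "who"), which blocks movement.
In A, the extraction path crosses only that-complement boundaries, which are transparent.
So A is grammatical.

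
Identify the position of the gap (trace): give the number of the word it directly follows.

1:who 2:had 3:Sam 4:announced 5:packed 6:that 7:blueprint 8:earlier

4

The displaced element is "who" (word 1).
It is linked across 1 clause boundary (Ø).
It functions as the subject of "packed", so the gap sits immediately after word 4 ("announced").
Base order: Sam had announced that who packed that blueprint earlier.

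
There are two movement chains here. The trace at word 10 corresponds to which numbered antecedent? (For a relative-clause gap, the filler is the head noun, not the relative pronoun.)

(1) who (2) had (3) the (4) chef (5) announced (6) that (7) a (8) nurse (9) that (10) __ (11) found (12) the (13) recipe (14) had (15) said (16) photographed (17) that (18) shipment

8

The marked gap is inside the relative clause, the subject of "found".
Its filler is the head noun "nurse" (via "that"), at word 8.
(The other dependency links word 1 to a gap after word 15.)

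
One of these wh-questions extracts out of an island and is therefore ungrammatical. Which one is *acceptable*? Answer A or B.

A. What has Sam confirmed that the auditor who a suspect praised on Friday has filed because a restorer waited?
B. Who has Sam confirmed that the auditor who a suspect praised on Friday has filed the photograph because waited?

In B, the wh-phrase is extracted from inside an adjunct island (introduced by "because"), which blocks movement.
In A, the extraction path crosses only that-complement boundaries, which are transparent.
So A is grammatical.

A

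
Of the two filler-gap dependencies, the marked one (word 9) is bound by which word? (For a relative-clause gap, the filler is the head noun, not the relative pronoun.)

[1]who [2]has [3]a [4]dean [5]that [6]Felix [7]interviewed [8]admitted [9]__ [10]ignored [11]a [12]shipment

The marked gap is the subject of "ignored".
Its filler is the fronted wh-phrase "who", at word 1.
(The other dependency links word 4 to a gap after word 7.)

1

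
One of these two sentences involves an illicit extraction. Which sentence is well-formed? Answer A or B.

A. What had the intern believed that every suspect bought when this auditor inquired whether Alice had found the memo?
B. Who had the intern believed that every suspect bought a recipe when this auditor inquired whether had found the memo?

In B, the wh-phrase is extracted from inside an adjunct island (introduced by "when"), which blocks movement.
In A, the extraction path crosses only that-complement boundaries, which are transparent.
So A is grammatical.

A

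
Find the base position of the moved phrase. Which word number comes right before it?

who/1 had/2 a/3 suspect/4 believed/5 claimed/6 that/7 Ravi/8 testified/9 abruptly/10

5

The displaced element is "who" (word 1).
It is linked across 1 clause boundary (Ø).
It functions as the subject of "claimed", so the gap sits immediately after word 5 ("believed").
Base order: A suspect had believed that who claimed that Ravi testified abruptly.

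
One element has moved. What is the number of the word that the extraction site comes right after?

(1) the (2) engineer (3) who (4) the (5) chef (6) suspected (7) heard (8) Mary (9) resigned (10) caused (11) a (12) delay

6

The displaced element is "the engineer" (word 2).
It is linked across 1 clause boundary (Ø).
It functions as the subject of "heard", so the gap sits immediately after word 6 ("suspected").
Base order: The chef suspected that the engineer heard Mary resigned.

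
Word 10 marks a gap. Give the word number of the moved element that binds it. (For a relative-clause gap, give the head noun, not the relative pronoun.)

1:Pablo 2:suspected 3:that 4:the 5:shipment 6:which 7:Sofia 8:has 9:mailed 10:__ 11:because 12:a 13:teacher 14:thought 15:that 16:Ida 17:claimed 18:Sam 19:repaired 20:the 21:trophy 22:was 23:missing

The gap at 10 is the object of "mailed", inside a relative clause.
The relative pronoun is "which" (word 6); it is bound by the head noun immediately before it.
Its filler is the head noun "shipment", at word 5.

5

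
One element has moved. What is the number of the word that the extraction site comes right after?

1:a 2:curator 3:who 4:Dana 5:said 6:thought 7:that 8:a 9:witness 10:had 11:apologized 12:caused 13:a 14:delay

5

The displaced element is "a curator" (word 2).
It is linked across 1 clause boundary (Ø).
It functions as the subject of "thought", so the gap sits immediately after word 5 ("said").
Base order: Dana said that a curator thought that a witness had apologized.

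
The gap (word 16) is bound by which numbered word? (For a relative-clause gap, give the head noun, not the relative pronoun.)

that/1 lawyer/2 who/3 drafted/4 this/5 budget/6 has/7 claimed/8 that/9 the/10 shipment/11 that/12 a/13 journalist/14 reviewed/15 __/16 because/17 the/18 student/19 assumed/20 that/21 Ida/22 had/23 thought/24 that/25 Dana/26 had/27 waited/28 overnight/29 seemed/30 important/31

The gap at 16 is the object of "reviewed", inside a relative clause.
The relative pronoun is "that" (word 12); it is bound by the head noun immediately before it.
Its filler is the head noun "shipment", at word 11.

11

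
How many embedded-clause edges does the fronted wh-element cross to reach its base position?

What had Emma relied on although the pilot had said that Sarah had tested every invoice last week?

"what" originates inside the matrix clause — no clause boundary is crossed.

0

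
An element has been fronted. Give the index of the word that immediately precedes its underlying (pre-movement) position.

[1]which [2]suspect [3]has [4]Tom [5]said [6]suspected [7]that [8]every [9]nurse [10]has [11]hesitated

The displaced element is "which suspect" (word 2).
It is linked across 1 clause boundary (Ø).
It functions as the subject of "suspected", so the gap sits immediately after word 5 ("said").
Base order: Tom has said that which suspect suspected that every nurse has hesitated.

5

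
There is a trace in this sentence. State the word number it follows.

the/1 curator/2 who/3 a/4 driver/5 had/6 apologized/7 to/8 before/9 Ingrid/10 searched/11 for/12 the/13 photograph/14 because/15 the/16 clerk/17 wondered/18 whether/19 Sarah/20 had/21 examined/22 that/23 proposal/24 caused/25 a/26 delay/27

8

The displaced element is "the curator" (word 2).
It functions as the object of the preposition "to" of "apologized", so the gap sits immediately after word 8 ("to").
Base order: A driver had apologized to the curator before Ingrid searched for the photograph because the clerk wondered whether Sarah had examined that proposal.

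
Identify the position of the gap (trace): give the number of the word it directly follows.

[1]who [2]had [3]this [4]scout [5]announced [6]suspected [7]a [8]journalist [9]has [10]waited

The displaced element is "who" (word 1).
It is linked across 1 clause boundary (Ø).
It functions as the subject of "suspected", so the gap sits immediately after word 5 ("announced").
Base order: This scout had announced that who suspected a journalist has waited.

5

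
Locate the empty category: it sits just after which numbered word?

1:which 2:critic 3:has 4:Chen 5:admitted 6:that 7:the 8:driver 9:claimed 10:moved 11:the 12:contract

The displaced element is "which critic" (word 2).
It is linked across 2 clause boundaries (that → Ø).
It functions as the subject of "moved", so the gap sits immediately after word 9 ("claimed").
Base order: Chen has admitted that the driver claimed that which critic moved the contract.

9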